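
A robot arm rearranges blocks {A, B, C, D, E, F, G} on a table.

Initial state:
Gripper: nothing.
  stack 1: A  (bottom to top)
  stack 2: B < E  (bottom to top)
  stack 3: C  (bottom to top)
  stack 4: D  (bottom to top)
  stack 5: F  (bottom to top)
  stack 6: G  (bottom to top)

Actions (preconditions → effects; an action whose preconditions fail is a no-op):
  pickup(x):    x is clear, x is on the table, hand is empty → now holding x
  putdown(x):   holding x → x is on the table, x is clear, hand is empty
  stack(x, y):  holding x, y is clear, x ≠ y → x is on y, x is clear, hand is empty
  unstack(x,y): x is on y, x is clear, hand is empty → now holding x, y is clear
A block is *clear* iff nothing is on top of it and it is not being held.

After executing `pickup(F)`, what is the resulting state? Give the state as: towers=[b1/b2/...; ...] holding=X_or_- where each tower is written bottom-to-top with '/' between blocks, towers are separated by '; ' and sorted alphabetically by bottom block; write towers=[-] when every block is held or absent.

before: towers=[A; B/E; C; D; F; G] holding=-
pre[pickup(F)]: clear(F) yes, ontable(F) yes, handempty yes
all met → apply pickup(F)
after:  towers=[A; B/E; C; D; G] holding=F

towers=[A; B/E; C; D; G] holding=F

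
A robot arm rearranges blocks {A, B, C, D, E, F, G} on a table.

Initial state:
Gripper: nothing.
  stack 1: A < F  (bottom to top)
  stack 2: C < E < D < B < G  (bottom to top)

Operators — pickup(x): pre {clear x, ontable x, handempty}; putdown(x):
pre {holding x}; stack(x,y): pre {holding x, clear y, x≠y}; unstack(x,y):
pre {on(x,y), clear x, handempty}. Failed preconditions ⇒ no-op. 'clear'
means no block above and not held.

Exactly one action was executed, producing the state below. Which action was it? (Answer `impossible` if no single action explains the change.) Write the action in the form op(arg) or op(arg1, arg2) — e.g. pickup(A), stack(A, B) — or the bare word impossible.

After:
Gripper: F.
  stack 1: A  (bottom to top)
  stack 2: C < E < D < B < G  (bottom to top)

unstack(F, A)

target: towers=[A; C/E/D/B/G] holding=F
     unstack(F, A) → towers=[A; C/E/D/B/G] holding=F  ← match
     unstack(G, B) → towers=[A/F; C/E/D/B] holding=G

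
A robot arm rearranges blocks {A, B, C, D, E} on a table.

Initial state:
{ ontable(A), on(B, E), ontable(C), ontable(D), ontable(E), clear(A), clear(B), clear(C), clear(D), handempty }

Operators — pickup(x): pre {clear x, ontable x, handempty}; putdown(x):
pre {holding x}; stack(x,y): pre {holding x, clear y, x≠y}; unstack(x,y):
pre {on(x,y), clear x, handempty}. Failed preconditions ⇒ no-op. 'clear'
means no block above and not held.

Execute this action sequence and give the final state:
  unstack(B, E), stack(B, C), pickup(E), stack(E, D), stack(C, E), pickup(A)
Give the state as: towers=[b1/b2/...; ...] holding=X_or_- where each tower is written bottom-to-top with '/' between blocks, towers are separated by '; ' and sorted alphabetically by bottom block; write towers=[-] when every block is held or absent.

step 1 (unstack(B, E)): towers=[A; C; D; E] holding=B
step 2 (stack(B, C)): towers=[A; C/B; D; E] holding=-
step 3 (pickup(E)): towers=[A; C/B; D] holding=E
step 4 (stack(E, D)): towers=[A; C/B; D/E] holding=-
step 5 (stack(C, E)) [no-op]: towers=[A; C/B; D/E] holding=-
step 6 (pickup(A)): towers=[C/B; D/E] holding=A

towers=[C/B; D/E] holding=A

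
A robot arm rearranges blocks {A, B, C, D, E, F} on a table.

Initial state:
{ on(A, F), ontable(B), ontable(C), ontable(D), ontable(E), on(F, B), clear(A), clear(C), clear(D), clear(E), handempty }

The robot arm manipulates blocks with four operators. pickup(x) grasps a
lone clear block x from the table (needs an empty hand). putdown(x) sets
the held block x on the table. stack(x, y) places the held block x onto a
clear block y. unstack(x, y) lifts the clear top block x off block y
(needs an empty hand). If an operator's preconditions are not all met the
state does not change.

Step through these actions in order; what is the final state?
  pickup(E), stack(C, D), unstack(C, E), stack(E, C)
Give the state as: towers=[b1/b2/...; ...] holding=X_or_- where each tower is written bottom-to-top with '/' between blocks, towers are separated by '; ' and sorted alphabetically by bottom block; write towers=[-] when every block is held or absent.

step 1 (pickup(E)): towers=[B/F/A; C; D] holding=E
step 2 (stack(C, D)) [no-op]: towers=[B/F/A; C; D] holding=E
step 3 (unstack(C, E)) [no-op]: towers=[B/F/A; C; D] holding=E
step 4 (stack(E, C)): towers=[B/F/A; C/E; D] holding=-

towers=[B/F/A; C/E; D] holding=-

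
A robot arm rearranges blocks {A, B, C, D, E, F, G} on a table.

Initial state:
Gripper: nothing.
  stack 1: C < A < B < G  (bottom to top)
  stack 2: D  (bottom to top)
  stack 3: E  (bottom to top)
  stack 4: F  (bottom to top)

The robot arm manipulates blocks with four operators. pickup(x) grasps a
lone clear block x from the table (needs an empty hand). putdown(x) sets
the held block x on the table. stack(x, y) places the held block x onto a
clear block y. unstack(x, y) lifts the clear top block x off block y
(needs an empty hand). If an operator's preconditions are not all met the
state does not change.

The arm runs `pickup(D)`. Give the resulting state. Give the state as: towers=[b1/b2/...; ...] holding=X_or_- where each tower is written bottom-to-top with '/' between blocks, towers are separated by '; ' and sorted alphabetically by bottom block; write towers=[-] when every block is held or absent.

towers=[C/A/B/G; E; F] holding=D

before: towers=[C/A/B/G; D; E; F] holding=-
pre[pickup(D)]: clear(D) ✓, ontable(D) ✓, handempty ✓
all met → apply pickup(D)
after:  towers=[C/A/B/G; E; F] holding=D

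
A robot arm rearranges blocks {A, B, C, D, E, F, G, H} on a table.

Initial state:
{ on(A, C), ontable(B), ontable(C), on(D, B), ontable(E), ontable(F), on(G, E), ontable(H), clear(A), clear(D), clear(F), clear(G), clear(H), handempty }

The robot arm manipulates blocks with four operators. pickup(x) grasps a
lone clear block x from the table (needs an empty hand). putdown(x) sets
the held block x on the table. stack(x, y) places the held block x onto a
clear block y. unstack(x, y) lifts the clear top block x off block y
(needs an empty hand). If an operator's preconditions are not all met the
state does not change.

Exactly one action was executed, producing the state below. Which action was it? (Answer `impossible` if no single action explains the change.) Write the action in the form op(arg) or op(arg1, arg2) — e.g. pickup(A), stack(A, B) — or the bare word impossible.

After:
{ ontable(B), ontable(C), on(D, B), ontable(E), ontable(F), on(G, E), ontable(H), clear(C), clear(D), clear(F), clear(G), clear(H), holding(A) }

target: towers=[B/D; C; E/G; F; H] holding=A
     unstack(G, E) → towers=[B/D; C/A; E; F; H] holding=G
     unstack(A, C) → towers=[B/D; C; E/G; F; H] holding=A  ← match
         pickup(H) → towers=[B/D; C/A; E/G; F] holding=H
         pickup(F) → towers=[B/D; C/A; E/G; H] holding=F
     unstack(D, B) → towers=[B; C/A; E/G; F; H] holding=D

unstack(A, C)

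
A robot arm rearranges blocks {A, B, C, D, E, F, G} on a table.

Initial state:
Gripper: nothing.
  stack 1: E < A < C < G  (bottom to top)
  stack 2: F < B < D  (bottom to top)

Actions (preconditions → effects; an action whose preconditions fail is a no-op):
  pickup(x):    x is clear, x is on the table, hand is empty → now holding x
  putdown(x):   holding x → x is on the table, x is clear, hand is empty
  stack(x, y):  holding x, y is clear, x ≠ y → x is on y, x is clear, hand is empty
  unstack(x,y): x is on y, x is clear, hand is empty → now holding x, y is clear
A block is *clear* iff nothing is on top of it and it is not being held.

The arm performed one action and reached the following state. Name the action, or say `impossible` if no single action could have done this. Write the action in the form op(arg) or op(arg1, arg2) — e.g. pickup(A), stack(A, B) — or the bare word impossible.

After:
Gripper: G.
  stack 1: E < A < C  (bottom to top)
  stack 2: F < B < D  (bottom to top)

unstack(G, C)

target: towers=[E/A/C; F/B/D] holding=G
     unstack(G, C) → towers=[E/A/C; F/B/D] holding=G  ← match
     unstack(D, B) → towers=[E/A/C/G; F/B] holding=D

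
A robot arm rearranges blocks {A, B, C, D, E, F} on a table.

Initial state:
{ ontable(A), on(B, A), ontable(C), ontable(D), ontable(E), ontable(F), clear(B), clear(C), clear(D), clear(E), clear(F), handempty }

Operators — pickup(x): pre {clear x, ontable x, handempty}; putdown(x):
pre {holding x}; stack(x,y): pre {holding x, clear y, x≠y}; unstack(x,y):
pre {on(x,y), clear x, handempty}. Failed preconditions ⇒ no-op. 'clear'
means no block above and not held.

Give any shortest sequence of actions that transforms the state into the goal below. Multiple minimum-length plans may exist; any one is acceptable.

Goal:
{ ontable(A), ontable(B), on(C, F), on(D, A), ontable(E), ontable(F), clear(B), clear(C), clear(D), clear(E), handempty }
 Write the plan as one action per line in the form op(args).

step 1 (unstack(B, A)): towers=[A; C; D; E; F] holding=B
step 2 (putdown(B)): towers=[A; B; C; D; E; F] holding=-
step 3 (pickup(D)): towers=[A; B; C; E; F] holding=D
step 4 (stack(D, A)): towers=[A/D; B; C; E; F] holding=-
step 5 (pickup(C)): towers=[A/D; B; E; F] holding=C
step 6 (stack(C, F)): towers=[A/D; B; E; F/C] holding=-
goal check: towers=[A/D; B; E; F/C] holding=- — reached (length 6, optimal by BFS)

unstack(B, A)
putdown(B)
pickup(D)
stack(D, A)
pickup(C)
stack(C, F)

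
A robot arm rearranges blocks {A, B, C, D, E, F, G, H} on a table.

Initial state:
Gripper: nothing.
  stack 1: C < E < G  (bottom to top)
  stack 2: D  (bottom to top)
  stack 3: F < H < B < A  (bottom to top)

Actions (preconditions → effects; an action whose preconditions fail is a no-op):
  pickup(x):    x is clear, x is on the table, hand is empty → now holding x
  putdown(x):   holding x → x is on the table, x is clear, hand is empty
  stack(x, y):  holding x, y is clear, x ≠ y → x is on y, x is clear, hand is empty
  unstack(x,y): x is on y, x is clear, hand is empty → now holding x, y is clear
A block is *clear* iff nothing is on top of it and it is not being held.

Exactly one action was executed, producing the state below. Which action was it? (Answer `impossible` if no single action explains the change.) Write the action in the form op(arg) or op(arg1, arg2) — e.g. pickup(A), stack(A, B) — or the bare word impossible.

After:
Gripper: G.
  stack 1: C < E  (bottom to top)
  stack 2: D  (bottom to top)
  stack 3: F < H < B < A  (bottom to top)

target: towers=[C/E; D; F/H/B/A] holding=G
     unstack(G, E) → towers=[C/E; D; F/H/B/A] holding=G  ← match
     unstack(A, B) → towers=[C/E/G; D; F/H/B] holding=A
         pickup(D) → towers=[C/E/G; F/H/B/A] holding=D

unstack(G, E)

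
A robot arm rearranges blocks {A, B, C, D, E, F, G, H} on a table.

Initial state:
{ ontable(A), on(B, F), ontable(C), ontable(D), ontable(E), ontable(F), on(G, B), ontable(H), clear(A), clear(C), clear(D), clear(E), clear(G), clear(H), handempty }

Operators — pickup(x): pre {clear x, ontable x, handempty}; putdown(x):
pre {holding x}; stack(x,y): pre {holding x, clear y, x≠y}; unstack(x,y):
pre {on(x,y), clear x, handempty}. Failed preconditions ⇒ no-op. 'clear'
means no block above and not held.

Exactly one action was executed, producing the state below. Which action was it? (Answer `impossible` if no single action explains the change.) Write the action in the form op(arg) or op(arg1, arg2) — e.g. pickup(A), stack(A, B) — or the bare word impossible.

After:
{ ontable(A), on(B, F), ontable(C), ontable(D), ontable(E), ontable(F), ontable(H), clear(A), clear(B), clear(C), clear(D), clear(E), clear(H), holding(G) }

target: towers=[A; C; D; E; F/B; H] holding=G
     unstack(G, B) → towers=[A; C; D; E; F/B; H] holding=G  ← match
         pickup(A) → towers=[C; D; E; F/B/G; H] holding=A
         pickup(E) → towers=[A; C; D; F/B/G; H] holding=E
         pickup(H) → towers=[A; C; D; E; F/B/G] holding=H
         pickup(D) → towers=[A; C; E; F/B/G; H] holding=D
         pickup(C) → towers=[A; D; E; F/B/G; H] holding=C

unstack(G, B)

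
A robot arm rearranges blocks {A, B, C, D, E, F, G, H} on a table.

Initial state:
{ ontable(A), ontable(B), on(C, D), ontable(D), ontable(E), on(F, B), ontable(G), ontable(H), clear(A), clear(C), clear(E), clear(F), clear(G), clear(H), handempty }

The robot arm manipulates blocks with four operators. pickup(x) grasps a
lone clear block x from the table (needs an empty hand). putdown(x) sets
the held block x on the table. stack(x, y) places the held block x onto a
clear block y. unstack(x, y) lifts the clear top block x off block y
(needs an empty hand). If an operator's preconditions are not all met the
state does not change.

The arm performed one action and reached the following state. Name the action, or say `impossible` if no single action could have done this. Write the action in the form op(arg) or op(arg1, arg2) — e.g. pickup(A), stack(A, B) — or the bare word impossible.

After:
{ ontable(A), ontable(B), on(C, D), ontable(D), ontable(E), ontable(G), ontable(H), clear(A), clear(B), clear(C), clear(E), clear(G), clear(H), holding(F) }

unstack(F, B)

target: towers=[A; B; D/C; E; G; H] holding=F
         pickup(G) → towers=[A; B/F; D/C; E; H] holding=G
         pickup(A) → towers=[B/F; D/C; E; G; H] holding=A
         pickup(E) → towers=[A; B/F; D/C; G; H] holding=E
         pickup(H) → towers=[A; B/F; D/C; E; G] holding=H
     unstack(F, B) → towers=[A; B; D/C; E; G; H] holding=F  ← match
     unstack(C, D) → towers=[A; B/F; D; E; G; H] holding=C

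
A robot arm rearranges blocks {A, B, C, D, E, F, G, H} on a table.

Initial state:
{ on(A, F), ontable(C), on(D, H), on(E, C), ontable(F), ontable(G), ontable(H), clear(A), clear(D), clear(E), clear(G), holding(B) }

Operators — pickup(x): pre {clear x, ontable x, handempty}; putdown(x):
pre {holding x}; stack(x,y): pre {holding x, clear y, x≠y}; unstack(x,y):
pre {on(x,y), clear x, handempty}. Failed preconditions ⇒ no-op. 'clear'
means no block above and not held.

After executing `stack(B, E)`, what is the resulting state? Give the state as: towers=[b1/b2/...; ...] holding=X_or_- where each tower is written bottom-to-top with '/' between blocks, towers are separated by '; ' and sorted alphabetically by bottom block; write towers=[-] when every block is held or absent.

towers=[C/E/B; F/A; G; H/D] holding=-

before: towers=[C/E; F/A; G; H/D] holding=B
pre[stack(B, E)]: holding(B) ok, clear(E) ok, B≠E ok
all met → apply stack(B, E)
after:  towers=[C/E/B; F/A; G; H/D] holding=-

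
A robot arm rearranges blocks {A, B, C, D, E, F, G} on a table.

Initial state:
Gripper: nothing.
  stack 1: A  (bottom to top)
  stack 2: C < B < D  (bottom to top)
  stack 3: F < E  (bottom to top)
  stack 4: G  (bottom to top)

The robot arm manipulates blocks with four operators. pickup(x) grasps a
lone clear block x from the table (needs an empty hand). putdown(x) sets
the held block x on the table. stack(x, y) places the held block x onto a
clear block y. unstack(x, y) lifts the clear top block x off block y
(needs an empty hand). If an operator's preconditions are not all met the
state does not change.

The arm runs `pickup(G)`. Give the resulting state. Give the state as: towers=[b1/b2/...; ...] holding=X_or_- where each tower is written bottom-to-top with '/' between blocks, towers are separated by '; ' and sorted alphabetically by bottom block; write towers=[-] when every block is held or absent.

before: towers=[A; C/B/D; F/E; G] holding=-
pre[pickup(G)]: clear(G) ✓, ontable(G) ✓, handempty ✓
all met → apply pickup(G)
after:  towers=[A; C/B/D; F/E] holding=G

towers=[A; C/B/D; F/E] holding=G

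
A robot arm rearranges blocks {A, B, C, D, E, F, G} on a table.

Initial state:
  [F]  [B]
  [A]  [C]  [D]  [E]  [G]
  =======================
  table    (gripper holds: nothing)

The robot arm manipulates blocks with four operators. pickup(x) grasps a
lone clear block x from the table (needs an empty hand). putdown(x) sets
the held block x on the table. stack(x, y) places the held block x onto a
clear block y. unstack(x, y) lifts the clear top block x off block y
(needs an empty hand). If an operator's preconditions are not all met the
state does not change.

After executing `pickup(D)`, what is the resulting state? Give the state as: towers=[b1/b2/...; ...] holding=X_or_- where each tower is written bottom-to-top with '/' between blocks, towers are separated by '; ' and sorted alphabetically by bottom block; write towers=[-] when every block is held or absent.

towers=[A/F; C/B; E; G] holding=D

before: towers=[A/F; C/B; D; E; G] holding=-
pre[pickup(D)]: clear(D) yes, ontable(D) yes, handempty yes
all met → apply pickup(D)
after:  towers=[A/F; C/B; E; G] holding=D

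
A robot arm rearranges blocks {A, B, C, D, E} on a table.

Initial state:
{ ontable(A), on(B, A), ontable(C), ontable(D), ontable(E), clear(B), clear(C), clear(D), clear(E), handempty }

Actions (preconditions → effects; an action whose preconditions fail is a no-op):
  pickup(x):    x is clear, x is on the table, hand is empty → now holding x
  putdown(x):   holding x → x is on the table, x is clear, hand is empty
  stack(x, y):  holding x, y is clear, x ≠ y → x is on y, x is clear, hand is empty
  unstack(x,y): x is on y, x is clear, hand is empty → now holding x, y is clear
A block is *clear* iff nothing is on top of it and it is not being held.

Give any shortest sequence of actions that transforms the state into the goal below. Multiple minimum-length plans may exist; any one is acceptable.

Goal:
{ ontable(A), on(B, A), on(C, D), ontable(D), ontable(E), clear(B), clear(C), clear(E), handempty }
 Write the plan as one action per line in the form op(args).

step 1 (pickup(C)): towers=[A/B; D; E] holding=C
step 2 (stack(C, D)): towers=[A/B; D/C; E] holding=-
goal check: towers=[A/B; D/C; E] holding=- — reached (length 2, optimal by BFS)

pickup(C)
stack(C, D)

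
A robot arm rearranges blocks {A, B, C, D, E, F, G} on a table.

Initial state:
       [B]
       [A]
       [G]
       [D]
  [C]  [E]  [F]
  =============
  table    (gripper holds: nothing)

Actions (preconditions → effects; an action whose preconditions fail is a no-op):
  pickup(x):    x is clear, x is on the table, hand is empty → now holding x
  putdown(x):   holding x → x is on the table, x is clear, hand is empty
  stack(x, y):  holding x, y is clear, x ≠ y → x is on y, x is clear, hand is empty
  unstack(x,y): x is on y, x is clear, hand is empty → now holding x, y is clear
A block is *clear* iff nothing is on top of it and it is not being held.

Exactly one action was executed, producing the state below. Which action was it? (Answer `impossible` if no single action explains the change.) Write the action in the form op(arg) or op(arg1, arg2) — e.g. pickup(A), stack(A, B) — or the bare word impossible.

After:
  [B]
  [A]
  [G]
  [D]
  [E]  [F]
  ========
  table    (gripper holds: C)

pickup(C)

target: towers=[E/D/G/A/B; F] holding=C
     unstack(B, A) → towers=[C; E/D/G/A; F] holding=B
         pickup(F) → towers=[C; E/D/G/A/B] holding=F
         pickup(C) → towers=[E/D/G/A/B; F] holding=C  ← match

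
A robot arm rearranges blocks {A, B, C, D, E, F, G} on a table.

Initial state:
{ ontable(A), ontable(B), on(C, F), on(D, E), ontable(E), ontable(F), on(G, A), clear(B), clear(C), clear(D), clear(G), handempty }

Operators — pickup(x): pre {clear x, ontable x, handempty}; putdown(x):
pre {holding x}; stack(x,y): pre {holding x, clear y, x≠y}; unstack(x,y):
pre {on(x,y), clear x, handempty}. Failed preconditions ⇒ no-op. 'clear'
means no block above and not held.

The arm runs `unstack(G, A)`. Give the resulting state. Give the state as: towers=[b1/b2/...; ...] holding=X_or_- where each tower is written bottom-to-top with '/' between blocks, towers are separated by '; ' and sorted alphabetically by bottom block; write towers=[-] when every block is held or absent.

before: towers=[A/G; B; E/D; F/C] holding=-
pre[unstack(G, A)]: on(G,A) ✓, clear(G) ✓, handempty ✓
all met → apply unstack(G, A)
after:  towers=[A; B; E/D; F/C] holding=G

towers=[A; B; E/D; F/C] holding=G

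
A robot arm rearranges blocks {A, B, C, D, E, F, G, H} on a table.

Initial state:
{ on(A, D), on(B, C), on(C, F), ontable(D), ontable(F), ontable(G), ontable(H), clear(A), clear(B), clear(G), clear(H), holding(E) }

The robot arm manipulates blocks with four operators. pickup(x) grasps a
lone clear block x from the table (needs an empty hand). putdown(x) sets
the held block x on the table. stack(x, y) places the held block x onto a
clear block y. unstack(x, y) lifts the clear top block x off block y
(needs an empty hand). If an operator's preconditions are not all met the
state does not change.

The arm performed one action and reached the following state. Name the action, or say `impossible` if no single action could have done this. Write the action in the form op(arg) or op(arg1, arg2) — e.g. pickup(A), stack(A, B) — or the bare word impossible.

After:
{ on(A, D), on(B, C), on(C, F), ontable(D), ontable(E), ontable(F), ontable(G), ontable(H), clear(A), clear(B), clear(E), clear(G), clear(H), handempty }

putdown(E)

target: towers=[D/A; E; F/C/B; G; H] holding=-
        putdown(E) → towers=[D/A; E; F/C/B; G; H] holding=-  ← match
       stack(E, G) → towers=[D/A; F/C/B; G/E; H] holding=-
       stack(E, A) → towers=[D/A/E; F/C/B; G; H] holding=-
       stack(E, H) → towers=[D/A; F/C/B; G; H/E] holding=-
       stack(E, B) → towers=[D/A; F/C/B/E; G; H] holding=-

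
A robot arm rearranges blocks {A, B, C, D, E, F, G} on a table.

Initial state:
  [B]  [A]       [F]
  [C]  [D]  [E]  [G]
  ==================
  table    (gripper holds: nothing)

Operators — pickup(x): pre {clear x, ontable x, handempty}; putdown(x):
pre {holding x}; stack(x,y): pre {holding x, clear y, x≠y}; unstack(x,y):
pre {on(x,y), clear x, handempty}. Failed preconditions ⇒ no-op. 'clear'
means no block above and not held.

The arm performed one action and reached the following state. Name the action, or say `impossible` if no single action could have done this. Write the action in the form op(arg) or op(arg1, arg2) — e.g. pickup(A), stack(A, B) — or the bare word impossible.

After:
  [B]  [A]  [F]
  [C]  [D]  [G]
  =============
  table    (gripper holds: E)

pickup(E)

target: towers=[C/B; D/A; G/F] holding=E
     unstack(B, C) → towers=[C; D/A; E; G/F] holding=B
     unstack(F, G) → towers=[C/B; D/A; E; G] holding=F
     unstack(A, D) → towers=[C/B; D; E; G/F] holding=A
         pickup(E) → towers=[C/B; D/A; G/F] holding=E  ← match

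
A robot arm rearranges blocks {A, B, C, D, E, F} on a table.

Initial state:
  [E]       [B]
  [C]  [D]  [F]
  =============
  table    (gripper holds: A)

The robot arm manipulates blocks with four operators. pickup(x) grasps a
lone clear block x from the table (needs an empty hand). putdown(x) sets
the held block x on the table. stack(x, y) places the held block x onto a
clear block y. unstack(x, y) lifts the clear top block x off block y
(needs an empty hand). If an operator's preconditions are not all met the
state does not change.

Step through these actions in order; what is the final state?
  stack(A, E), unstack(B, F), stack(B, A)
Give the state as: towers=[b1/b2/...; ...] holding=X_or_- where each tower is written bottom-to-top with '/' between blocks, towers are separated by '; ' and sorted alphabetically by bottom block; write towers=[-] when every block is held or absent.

step 1 (stack(A, E)): towers=[C/E/A; D; F/B] holding=-
step 2 (unstack(B, F)): towers=[C/E/A; D; F] holding=B
step 3 (stack(B, A)): towers=[C/E/A/B; D; F] holding=-

towers=[C/E/A/B; D; F] holding=-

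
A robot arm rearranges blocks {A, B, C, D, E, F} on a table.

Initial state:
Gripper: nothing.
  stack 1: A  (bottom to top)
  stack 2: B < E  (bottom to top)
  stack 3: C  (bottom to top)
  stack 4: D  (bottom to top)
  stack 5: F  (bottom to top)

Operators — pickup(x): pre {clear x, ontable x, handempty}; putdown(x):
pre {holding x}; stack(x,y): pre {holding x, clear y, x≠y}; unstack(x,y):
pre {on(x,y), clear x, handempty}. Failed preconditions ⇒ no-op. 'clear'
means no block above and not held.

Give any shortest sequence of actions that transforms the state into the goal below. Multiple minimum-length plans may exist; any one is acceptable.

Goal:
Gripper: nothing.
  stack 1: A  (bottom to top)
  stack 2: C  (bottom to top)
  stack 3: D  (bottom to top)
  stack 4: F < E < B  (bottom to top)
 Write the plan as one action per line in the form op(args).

step 1 (unstack(E, B)): towers=[A; B; C; D; F] holding=E
step 2 (stack(E, F)): towers=[A; B; C; D; F/E] holding=-
step 3 (pickup(B)): towers=[A; C; D; F/E] holding=B
step 4 (stack(B, E)): towers=[A; C; D; F/E/B] holding=-
goal check: towers=[A; C; D; F/E/B] holding=- — reached (length 4, optimal by BFS)

unstack(E, B)
stack(E, F)
pickup(B)
stack(B, E)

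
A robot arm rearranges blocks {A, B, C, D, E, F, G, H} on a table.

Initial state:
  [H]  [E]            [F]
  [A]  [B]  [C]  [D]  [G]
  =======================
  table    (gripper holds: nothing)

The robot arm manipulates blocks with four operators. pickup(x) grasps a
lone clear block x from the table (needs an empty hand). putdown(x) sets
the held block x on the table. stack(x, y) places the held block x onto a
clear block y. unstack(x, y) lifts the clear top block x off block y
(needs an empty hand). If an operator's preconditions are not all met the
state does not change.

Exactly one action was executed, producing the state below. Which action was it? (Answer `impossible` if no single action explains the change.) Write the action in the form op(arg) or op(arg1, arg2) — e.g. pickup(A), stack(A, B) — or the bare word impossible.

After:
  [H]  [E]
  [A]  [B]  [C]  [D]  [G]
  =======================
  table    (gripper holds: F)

unstack(F, G)

target: towers=[A/H; B/E; C; D; G] holding=F
     unstack(E, B) → towers=[A/H; B; C; D; G/F] holding=E
     unstack(H, A) → towers=[A; B/E; C; D; G/F] holding=H
     unstack(F, G) → towers=[A/H; B/E; C; D; G] holding=F  ← match
         pickup(D) → towers=[A/H; B/E; C; G/F] holding=D
         pickup(C) → towers=[A/H; B/E; D; G/F] holding=C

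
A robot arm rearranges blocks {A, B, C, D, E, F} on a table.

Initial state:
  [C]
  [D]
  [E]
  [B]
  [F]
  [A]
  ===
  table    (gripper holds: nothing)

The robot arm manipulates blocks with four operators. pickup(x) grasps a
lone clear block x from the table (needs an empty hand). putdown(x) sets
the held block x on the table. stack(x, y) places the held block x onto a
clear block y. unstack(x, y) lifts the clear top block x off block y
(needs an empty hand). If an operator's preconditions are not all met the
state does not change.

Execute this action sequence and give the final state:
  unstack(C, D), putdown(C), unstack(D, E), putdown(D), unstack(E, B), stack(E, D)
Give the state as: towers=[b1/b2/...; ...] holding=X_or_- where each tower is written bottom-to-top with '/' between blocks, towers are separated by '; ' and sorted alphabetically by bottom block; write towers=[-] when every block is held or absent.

towers=[A/F/B; C; D/E] holding=-

step 1 (unstack(C, D)): towers=[A/F/B/E/D] holding=C
step 2 (putdown(C)): towers=[A/F/B/E/D; C] holding=-
step 3 (unstack(D, E)): towers=[A/F/B/E; C] holding=D
step 4 (putdown(D)): towers=[A/F/B/E; C; D] holding=-
step 5 (unstack(E, B)): towers=[A/F/B; C; D] holding=E
step 6 (stack(E, D)): towers=[A/F/B; C; D/E] holding=-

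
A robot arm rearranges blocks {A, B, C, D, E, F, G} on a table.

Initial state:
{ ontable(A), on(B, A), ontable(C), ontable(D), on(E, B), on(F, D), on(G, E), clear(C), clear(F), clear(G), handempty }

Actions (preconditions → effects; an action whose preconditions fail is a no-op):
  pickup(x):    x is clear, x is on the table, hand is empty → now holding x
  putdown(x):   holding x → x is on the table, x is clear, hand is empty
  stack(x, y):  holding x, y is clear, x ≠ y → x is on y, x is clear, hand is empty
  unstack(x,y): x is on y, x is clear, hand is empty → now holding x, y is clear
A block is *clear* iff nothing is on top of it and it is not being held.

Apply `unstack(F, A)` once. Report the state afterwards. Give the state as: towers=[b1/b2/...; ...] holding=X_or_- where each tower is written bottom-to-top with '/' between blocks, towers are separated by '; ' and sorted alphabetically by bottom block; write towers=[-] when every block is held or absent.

towers=[A/B/E/G; C; D/F] holding=-

before: towers=[A/B/E/G; C; D/F] holding=-
pre[unstack(F, A)]: on(F,A) no, clear(F) yes, handempty yes
on(F,A) unmet → unstack(F, A) is a no-op
after:  towers=[A/B/E/G; C; D/F] holding=-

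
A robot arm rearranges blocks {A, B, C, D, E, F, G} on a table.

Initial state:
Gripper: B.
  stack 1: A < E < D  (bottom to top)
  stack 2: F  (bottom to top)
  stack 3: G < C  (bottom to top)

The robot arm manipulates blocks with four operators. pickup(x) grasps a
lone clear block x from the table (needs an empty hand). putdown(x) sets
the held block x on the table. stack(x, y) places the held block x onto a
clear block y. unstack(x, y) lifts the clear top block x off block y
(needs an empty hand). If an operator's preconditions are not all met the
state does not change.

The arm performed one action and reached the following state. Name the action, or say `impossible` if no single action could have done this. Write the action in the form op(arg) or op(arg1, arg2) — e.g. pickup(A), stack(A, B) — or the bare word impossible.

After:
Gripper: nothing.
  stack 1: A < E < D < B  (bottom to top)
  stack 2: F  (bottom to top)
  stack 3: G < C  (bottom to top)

target: towers=[A/E/D/B; F; G/C] holding=-
        putdown(B) → towers=[A/E/D; B; F; G/C] holding=-
       stack(B, F) → towers=[A/E/D; F/B; G/C] holding=-
       stack(B, D) → towers=[A/E/D/B; F; G/C] holding=-  ← match
       stack(B, C) → towers=[A/E/D; F; G/C/B] holding=-

stack(B, D)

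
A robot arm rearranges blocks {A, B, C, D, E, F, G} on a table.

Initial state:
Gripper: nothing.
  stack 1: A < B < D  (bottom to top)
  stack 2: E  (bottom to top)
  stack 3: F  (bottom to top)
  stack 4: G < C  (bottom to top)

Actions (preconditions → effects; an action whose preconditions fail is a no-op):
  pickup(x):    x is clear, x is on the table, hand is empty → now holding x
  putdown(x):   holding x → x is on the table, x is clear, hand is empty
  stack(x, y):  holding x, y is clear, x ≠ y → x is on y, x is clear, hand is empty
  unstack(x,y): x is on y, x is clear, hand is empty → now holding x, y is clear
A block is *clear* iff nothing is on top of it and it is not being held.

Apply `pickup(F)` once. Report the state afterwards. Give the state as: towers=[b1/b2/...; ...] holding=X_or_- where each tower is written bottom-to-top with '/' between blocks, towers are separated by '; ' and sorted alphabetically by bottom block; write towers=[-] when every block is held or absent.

before: towers=[A/B/D; E; F; G/C] holding=-
pre[pickup(F)]: clear(F) ok, ontable(F) ok, handempty ok
all met → apply pickup(F)
after:  towers=[A/B/D; E; G/C] holding=F

towers=[A/B/D; E; G/C] holding=F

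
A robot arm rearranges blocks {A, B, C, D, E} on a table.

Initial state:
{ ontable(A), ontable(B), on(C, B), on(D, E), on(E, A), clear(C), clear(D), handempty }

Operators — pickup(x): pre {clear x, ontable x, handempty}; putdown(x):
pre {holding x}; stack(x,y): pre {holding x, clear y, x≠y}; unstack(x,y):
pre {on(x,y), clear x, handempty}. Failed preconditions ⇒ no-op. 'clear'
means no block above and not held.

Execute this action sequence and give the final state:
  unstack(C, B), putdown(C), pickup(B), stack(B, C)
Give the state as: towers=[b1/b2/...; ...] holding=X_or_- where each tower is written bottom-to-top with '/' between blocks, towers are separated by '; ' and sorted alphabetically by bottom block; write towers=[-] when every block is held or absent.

step 1 (unstack(C, B)): towers=[A/E/D; B] holding=C
step 2 (putdown(C)): towers=[A/E/D; B; C] holding=-
step 3 (pickup(B)): towers=[A/E/D; C] holding=B
step 4 (stack(B, C)): towers=[A/E/D; C/B] holding=-

towers=[A/E/D; C/B] holding=-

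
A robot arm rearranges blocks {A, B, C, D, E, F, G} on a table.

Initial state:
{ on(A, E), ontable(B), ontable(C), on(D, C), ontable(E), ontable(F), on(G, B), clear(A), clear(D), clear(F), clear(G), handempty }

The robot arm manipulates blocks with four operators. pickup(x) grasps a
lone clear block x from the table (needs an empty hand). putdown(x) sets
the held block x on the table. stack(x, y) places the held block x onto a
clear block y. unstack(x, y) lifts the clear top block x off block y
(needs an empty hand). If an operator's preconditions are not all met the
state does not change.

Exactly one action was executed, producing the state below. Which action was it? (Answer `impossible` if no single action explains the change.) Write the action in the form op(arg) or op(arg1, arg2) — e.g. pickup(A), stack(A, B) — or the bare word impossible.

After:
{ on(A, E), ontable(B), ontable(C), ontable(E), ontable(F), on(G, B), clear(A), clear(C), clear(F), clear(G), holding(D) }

target: towers=[B/G; C; E/A; F] holding=D
         pickup(F) → towers=[B/G; C/D; E/A] holding=F
     unstack(G, B) → towers=[B; C/D; E/A; F] holding=G
     unstack(D, C) → towers=[B/G; C; E/A; F] holding=D  ← match
     unstack(A, E) → towers=[B/G; C/D; E; F] holding=A

unstack(D, C)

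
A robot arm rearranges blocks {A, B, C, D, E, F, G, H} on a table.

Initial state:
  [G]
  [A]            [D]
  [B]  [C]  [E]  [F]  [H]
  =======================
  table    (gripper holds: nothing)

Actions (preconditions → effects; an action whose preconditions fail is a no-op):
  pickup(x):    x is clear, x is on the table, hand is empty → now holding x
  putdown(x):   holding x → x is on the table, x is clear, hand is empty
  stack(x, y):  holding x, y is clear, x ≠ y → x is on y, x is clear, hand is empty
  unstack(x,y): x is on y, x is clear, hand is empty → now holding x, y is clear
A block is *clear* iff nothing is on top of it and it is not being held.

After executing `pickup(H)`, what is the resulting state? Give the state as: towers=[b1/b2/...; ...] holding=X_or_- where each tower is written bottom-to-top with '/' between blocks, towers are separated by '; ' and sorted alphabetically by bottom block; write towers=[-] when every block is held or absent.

towers=[B/A/G; C; E; F/D] holding=H

before: towers=[B/A/G; C; E; F/D; H] holding=-
pre[pickup(H)]: clear(H) ✓, ontable(H) ✓, handempty ✓
all met → apply pickup(H)
after:  towers=[B/A/G; C; E; F/D] holding=H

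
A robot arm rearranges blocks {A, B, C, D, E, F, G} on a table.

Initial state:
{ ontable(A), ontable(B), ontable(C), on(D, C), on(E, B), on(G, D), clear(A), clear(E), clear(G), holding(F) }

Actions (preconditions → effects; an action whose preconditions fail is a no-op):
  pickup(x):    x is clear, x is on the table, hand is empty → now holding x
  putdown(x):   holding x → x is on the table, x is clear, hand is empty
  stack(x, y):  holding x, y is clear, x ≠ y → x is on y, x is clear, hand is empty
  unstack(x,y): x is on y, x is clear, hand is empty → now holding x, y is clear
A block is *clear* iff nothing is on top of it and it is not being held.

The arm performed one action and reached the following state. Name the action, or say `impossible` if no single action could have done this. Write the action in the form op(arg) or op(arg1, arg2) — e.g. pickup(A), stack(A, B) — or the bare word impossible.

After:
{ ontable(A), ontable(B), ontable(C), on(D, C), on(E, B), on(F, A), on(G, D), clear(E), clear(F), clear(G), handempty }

target: towers=[A/F; B/E; C/D/G] holding=-
        putdown(F) → towers=[A; B/E; C/D/G; F] holding=-
       stack(F, G) → towers=[A; B/E; C/D/G/F] holding=-
       stack(F, A) → towers=[A/F; B/E; C/D/G] holding=-  ← match
       stack(F, E) → towers=[A; B/E/F; C/D/G] holding=-

stack(F, A)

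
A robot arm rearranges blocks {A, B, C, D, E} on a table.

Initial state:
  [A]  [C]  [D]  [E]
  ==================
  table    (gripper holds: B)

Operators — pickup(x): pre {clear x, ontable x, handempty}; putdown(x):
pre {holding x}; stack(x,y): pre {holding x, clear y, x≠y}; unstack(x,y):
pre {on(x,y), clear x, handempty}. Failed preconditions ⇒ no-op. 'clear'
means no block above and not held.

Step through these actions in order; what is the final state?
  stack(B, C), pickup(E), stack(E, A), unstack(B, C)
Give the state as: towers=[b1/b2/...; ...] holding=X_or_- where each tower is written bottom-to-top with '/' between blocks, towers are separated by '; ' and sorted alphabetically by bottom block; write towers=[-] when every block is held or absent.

towers=[A/E; C; D] holding=B

step 1 (stack(B, C)): towers=[A; C/B; D; E] holding=-
step 2 (pickup(E)): towers=[A; C/B; D] holding=E
step 3 (stack(E, A)): towers=[A/E; C/B; D] holding=-
step 4 (unstack(B, C)): towers=[A/E; C; D] holding=B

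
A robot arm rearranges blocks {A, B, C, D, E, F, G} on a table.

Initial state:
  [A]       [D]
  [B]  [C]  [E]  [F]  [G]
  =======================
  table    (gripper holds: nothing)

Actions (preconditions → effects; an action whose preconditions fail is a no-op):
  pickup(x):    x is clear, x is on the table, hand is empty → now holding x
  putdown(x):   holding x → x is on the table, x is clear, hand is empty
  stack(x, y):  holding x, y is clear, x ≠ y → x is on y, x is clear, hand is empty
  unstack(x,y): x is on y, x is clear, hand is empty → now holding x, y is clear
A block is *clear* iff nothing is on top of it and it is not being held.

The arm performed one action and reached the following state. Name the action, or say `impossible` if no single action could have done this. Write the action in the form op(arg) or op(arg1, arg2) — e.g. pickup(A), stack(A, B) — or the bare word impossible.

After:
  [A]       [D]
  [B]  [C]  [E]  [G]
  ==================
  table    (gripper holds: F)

pickup(F)

target: towers=[B/A; C; E/D; G] holding=F
         pickup(F) → towers=[B/A; C; E/D; G] holding=F  ← match
         pickup(G) → towers=[B/A; C; E/D; F] holding=G
     unstack(D, E) → towers=[B/A; C; E; F; G] holding=D
     unstack(A, B) → towers=[B; C; E/D; F; G] holding=A
         pickup(C) → towers=[B/A; E/D; F; G] holding=C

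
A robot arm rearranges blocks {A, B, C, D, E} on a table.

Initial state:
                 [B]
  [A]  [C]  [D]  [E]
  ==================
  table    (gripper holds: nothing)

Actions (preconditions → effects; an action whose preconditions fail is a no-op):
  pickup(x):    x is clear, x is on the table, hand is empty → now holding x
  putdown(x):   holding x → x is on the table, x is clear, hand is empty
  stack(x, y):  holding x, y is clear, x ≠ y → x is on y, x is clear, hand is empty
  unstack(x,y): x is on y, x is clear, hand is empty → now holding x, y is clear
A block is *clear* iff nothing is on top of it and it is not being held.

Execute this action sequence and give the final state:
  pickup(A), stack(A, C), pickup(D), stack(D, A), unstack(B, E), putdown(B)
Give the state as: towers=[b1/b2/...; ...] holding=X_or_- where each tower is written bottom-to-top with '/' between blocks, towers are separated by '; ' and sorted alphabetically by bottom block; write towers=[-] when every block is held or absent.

towers=[B; C/A/D; E] holding=-

step 1 (pickup(A)): towers=[C; D; E/B] holding=A
step 2 (stack(A, C)): towers=[C/A; D; E/B] holding=-
step 3 (pickup(D)): towers=[C/A; E/B] holding=D
step 4 (stack(D, A)): towers=[C/A/D; E/B] holding=-
step 5 (unstack(B, E)): towers=[C/A/D; E] holding=B
step 6 (putdown(B)): towers=[B; C/A/D; E] holding=-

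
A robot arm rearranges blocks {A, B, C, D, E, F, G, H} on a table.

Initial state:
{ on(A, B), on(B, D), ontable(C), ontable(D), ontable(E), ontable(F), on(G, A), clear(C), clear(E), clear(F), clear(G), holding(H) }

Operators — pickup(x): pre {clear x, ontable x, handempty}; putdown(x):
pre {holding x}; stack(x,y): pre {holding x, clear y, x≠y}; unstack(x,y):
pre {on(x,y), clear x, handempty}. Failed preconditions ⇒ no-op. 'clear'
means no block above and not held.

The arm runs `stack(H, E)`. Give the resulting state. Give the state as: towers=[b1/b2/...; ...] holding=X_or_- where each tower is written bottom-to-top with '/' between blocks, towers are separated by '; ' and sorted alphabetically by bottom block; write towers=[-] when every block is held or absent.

towers=[C; D/B/A/G; E/H; F] holding=-

before: towers=[C; D/B/A/G; E; F] holding=H
pre[stack(H, E)]: holding(H) ✓, clear(E) ✓, H≠E ✓
all met → apply stack(H, E)
after:  towers=[C; D/B/A/G; E/H; F] holding=-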